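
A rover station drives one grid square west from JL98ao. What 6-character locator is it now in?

Longitude subsquare a = 0; −1 → -1, wraps to 23 = x, carry into square.
Longitude square 9; −1 → 8.
The latitude characters are unchanged.

JL88xo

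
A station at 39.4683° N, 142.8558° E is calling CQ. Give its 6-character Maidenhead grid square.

Offset from 180°W / 90°S: lon 322.8558°, lat 129.4683°.
Field: 322.8558/20 → 16 → Q, 129.4683/10 → 12 → M; chars QM.
Square: 2.8558/2 → 1, 9.4683/1 → 9; chars 19.
Subsquare: 0.8558/0.0833333 → 10 → k, 0.4683/0.0416667 → 11 → l; chars kl.

QM19kl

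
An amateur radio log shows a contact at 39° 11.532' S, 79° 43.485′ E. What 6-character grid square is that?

MF90ut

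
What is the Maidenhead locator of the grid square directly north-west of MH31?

MH22

Longitude square 3; −1 → 2.
Latitude square 1; +1 → 2.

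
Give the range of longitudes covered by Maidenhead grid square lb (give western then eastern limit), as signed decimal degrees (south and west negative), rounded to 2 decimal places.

40.00, 60.00

Field L=11, B=1: +11·20° lon, +1·10° lat → SW at lon 40°, lat -80°.
Cell spans 20° lon × 10° lat.
west 40.00, east 60.00.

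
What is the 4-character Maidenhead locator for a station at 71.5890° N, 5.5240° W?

Add 180° to longitude and 90° to latitude: 174.48, 161.59.
Field (20°×10°, letters A–R): 174.48/20 → 8 → I, 161.59/10 → 16 → Q; chars IQ.
Square (2°×1°, digits 0–9): 14.48/2 → 7, 1.59/1 → 1; chars 71.

IQ71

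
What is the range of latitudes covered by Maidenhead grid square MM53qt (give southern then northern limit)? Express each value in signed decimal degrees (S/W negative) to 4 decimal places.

33.7917, 33.8333

Field M=12, M=12: +12·20° lon, +12·10° lat → SW at lon 60°, lat 30°.
Square 5, 3: +5·2° lon, +3·1° lat → SW at lon 70°, lat 33°.
Subsquare q=16, t=19: +16·0.0833333° lon, +19·0.0416667° lat → SW at lon 71.3333°, lat 33.7917°.
Cell spans 0.0833333° lon × 0.0416667° lat.
south 33.7917, north 33.8333.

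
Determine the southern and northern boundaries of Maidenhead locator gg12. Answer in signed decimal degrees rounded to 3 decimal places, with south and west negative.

-28.000, -27.000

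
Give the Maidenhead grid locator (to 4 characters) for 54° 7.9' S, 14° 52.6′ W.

ID25

Shift to the Maidenhead origin (180°W, 90°S): lon 165.12, lat 35.87.
Field (20°×10°, letters A–R): 165.12/20 → 8 → I, 35.87/10 → 3 → D; chars ID.
Square (2°×1°, digits 0–9): 5.12/2 → 2, 5.87/1 → 5; chars 25.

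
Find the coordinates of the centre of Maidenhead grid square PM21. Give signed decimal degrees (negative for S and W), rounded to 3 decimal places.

31.500, 125.000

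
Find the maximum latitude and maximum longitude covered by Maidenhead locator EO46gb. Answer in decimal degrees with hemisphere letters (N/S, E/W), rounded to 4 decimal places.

56.0833° N, 91.4167° W

Field E=4, O=14: +4·20° lon, +14·10° lat → SW at lon -100°, lat 50°.
Square 4, 6: +4·2° lon, +6·1° lat → SW at lon -92°, lat 56°.
Subsquare g=6, b=1: +6·0.0833333° lon, +1·0.0416667° lat → SW at lon -91.5°, lat 56.0417°.
Cell spans 0.0833333° lon × 0.0416667° lat. NE corner is SW corner plus one full cell.
latitude 56.0833° N, longitude 91.4167° W.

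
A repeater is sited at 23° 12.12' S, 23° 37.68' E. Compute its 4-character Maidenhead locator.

Shift to the Maidenhead origin (180°W, 90°S): lon 203.63, lat 66.80.
Field: 203.63/20 → 10 → K, 66.80/10 → 6 → G; chars KG.
Square: 3.63/2 → 1, 6.80/1 → 6; chars 16.

KG16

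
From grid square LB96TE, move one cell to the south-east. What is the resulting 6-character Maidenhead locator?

LB96ud

Longitude subsquare t = 19; +1 → 20 = u.
Latitude subsquare e = 4; −1 → 3 = d.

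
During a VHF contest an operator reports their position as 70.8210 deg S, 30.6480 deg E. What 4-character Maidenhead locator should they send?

KB59

Shift to the Maidenhead origin (180°W, 90°S): lon 210.65, lat 19.18.
Field: 210.65/20 → 10 → K, 19.18/10 → 1 → B; chars KB.
Square: 10.65/2 → 5, 9.18/1 → 9; chars 59.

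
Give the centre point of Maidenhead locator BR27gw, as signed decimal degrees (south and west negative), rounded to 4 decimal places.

Field B=1, R=17: +1·20° lon, +17·10° lat → SW at lon -160°, lat 80°.
Square 2, 7: +2·2° lon, +7·1° lat → SW at lon -156°, lat 87°.
Subsquare g=6, w=22: +6·0.0833333° lon, +22·0.0416667° lat → SW at lon -155.5°, lat 87.9167°.
Cell spans 0.0833333° lon × 0.0416667° lat. Centre is SW corner plus half of each.
latitude 87.9375, longitude -155.4583.

87.9375, -155.4583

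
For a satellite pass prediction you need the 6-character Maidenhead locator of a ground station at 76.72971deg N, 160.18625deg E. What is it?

RQ06cr

Shift to the Maidenhead origin (180°W, 90°S): lon 340.1862, lat 166.7297.
Field (20°×10°, letters A–R): 340.1862/20 → 17 → R, 166.7297/10 → 16 → Q; chars RQ.
Square (2°×1°, digits 0–9): 0.1862/2 → 0, 6.7297/1 → 6; chars 06.
Subsquare (5′×2.5′, letters a–x): 0.1862/0.0833333 → 2 → c, 0.7297/0.0416667 → 17 → r; chars cr.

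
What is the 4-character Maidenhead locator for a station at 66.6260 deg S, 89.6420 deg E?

Offset from 180°W / 90°S: lon 269.64°, lat 23.37°.
Field: lon ⌊269.64/20⌋ = 13 → N; lat ⌊23.37/10⌋ = 2 → C.
Square: lon ⌊9.64/2⌋ = 4; lat ⌊3.37/1⌋ = 3.

NC43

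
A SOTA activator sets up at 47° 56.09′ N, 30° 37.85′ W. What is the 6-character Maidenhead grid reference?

Add 180° to longitude and 90° to latitude: 149.3692, 137.9348.
Field: 149.3692/20 → 7 → H, 137.9348/10 → 13 → N; chars HN.
Square: 9.3692/2 → 4, 7.9348/1 → 7; chars 47.
Subsquare: 1.3692/0.0833333 → 16 → q, 0.9348/0.0416667 → 22 → w; chars qw.

HN47qw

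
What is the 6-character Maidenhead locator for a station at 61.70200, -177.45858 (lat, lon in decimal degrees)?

AP11gq

Add 180° to longitude and 90° to latitude: 2.5414, 151.7020.
Field (20°×10°, letters A–R): lon ⌊2.5414/20⌋ = 0 → A; lat ⌊151.7020/10⌋ = 15 → P.
Square (2°×1°, digits 0–9): lon ⌊2.5414/2⌋ = 1; lat ⌊1.7020/1⌋ = 1.
Subsquare (5′×2.5′, letters a–x): lon ⌊0.5414/0.0833333⌋ = 6 → g; lat ⌊0.7020/0.0416667⌋ = 16 → q.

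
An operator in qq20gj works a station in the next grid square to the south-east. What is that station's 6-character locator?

Longitude subsquare g = 6; +1 → 7 = h.
Latitude subsquare j = 9; −1 → 8 = i.

QQ20hi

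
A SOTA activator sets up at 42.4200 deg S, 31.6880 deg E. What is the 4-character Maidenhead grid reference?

KE57

Add 180° to longitude and 90° to latitude: 211.69, 47.58.
Field (20°×10°, letters A–R): 211.69/20 → 10 → K, 47.58/10 → 4 → E; chars KE.
Square (2°×1°, digits 0–9): 11.69/2 → 5, 7.58/1 → 7; chars 57.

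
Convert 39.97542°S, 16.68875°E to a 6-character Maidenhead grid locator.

JF80ia

Shift to the Maidenhead origin (180°W, 90°S): lon 196.6887, lat 50.0246.
Field: lon ⌊196.6887/20⌋ = 9 → J; lat ⌊50.0246/10⌋ = 5 → F.
Square: lon ⌊16.6887/2⌋ = 8; lat ⌊0.0246/1⌋ = 0.
Subsquare: lon ⌊0.6887/0.0833333⌋ = 8 → i; lat ⌊0.0246/0.0416667⌋ = 0 → a.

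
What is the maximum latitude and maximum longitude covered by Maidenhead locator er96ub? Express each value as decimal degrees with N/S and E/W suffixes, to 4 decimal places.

86.0833° N, 80.2500° W

Field E=4, R=17: +4·20° lon, +17·10° lat → SW at lon -100°, lat 80°.
Square 9, 6: +9·2° lon, +6·1° lat → SW at lon -82°, lat 86°.
Subsquare u=20, b=1: +20·0.0833333° lon, +1·0.0416667° lat → SW at lon -80.3333°, lat 86.0417°.
Cell spans 0.0833333° lon × 0.0416667° lat. NE corner is SW corner plus one full cell.
latitude 86.0833° N, longitude 80.2500° W.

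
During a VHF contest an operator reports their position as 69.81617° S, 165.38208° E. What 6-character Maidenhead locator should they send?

RC20qe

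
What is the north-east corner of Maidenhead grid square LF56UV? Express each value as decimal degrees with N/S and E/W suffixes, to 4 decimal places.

Field L=11, F=5: +11·20° lon, +5·10° lat → SW at lon 40°, lat -40°.
Square 5, 6: +5·2° lon, +6·1° lat → SW at lon 50°, lat -34°.
Subsquare u=20, v=21: +20·0.0833333° lon, +21·0.0416667° lat → SW at lon 51.6667°, lat -33.125°.
Cell spans 0.0833333° lon × 0.0416667° lat. NE corner is SW corner plus one full cell.
latitude 33.0833° S, longitude 51.7500° E.

33.0833° S, 51.7500° E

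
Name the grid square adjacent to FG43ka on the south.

Latitude subsquare a = 0; −1 → -1, wraps to 23 = x, carry into square.
Latitude square 3; −1 → 2.
The longitude characters are unchanged.

FG42kx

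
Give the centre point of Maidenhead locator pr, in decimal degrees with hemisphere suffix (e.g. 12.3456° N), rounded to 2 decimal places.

85.00° N, 130.00° E

Field P=15, R=17: +15·20° lon, +17·10° lat → SW at lon 120°, lat 80°.
Cell spans 20° lon × 10° lat. Centre is SW corner plus half of each.
latitude 85.00° N, longitude 130.00° E.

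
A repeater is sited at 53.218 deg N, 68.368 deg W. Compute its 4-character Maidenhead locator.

FO53

Add 180° to longitude and 90° to latitude: 111.63, 143.22.
Field: 111.63/20 → 5 → F, 143.22/10 → 14 → O; chars FO.
Square: 11.63/2 → 5, 3.22/1 → 3; chars 53.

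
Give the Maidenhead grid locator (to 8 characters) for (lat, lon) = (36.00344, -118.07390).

DM06xa10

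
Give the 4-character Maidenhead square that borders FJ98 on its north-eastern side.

GJ09

Longitude square 9; +1 → 10, wraps to 0, carry into field.
Longitude field F = 5; +1 → 6 = G.
Latitude square 8; +1 → 9.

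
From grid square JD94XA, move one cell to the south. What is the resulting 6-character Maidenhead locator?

Latitude subsquare a = 0; −1 → -1, wraps to 23 = x, carry into square.
Latitude square 4; −1 → 3.
The longitude characters are unchanged.

JD93xx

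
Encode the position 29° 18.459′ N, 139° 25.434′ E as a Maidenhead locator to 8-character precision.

Offset from 180°W / 90°S: lon 319.42390°, lat 119.30765°.
Field: lon ⌊319.42390/20⌋ = 15 → P; lat ⌊119.30765/10⌋ = 11 → L.
Square: lon ⌊19.42390/2⌋ = 9; lat ⌊9.30765/1⌋ = 9.
Subsquare: lon ⌊1.42390/0.0833333⌋ = 17 → r; lat ⌊0.30765/0.0416667⌋ = 7 → h.
Extended square: lon ⌊0.00723/0.00833333⌋ = 0; lat ⌊0.01598/0.00416667⌋ = 3.

PL99rh03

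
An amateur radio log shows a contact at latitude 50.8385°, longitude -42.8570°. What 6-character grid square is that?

GO80nu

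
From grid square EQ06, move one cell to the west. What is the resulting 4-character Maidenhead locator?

Longitude square 0; −1 → -1, wraps to 9, carry into field.
Longitude field E = 4; −1 → 3 = D.
The latitude characters are unchanged.

DQ96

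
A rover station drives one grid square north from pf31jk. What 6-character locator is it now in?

PF31jl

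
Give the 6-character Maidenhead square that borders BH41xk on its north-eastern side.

BH51al

Longitude subsquare x = 23; +1 → 24, wraps to 0 = a, carry into square.
Longitude square 4; +1 → 5.
Latitude subsquare k = 10; +1 → 11 = l.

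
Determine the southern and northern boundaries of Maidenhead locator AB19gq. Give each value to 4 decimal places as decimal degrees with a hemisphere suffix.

70.3333° S, 70.2917° S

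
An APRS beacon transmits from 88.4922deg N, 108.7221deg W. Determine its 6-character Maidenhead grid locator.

DR58pl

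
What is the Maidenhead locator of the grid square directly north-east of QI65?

Longitude square 6; +1 → 7.
Latitude square 5; +1 → 6.

QI76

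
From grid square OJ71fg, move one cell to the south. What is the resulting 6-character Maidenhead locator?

OJ71ff

Latitude subsquare g = 6; −1 → 5 = f.
The longitude characters are unchanged.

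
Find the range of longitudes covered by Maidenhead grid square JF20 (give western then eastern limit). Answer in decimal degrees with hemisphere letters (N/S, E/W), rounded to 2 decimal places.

Field J=9, F=5: +9·20° lon, +5·10° lat → SW at lon 0°, lat -40°.
Square 2, 0: +2·2° lon, +0·1° lat → SW at lon 4°, lat -40°.
Cell spans 2° lon × 1° lat.
west 4.00° E, east 6.00° E.

4.00° E, 6.00° E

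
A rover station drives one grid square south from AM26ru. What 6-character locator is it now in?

Latitude subsquare u = 20; −1 → 19 = t.
The longitude characters are unchanged.

AM26rt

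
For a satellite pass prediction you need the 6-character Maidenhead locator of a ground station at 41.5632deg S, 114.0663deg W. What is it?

DE28xk

Add 180° to longitude and 90° to latitude: 65.9337, 48.4368.
Field: 65.9337/20 → 3 → D, 48.4368/10 → 4 → E; chars DE.
Square: 5.9337/2 → 2, 8.4368/1 → 8; chars 28.
Subsquare: 1.9337/0.0833333 → 23 → x, 0.4368/0.0416667 → 10 → k; chars xk.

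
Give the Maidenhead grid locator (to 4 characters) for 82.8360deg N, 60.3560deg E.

Add 180° to longitude and 90° to latitude: 240.36, 172.84.
Field (20°×10°, letters A–R): 240.36/20 → 12 → M, 172.84/10 → 17 → R; chars MR.
Square (2°×1°, digits 0–9): 0.36/2 → 0, 2.84/1 → 2; chars 02.

MR02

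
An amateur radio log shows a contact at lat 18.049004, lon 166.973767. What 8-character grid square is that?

Offset from 180°W / 90°S: lon 346.97377°, lat 108.04900°.
Field: 346.97377/20 → 17 → R, 108.04900/10 → 10 → K; chars RK.
Square: 6.97377/2 → 3, 8.04900/1 → 8; chars 38.
Subsquare: 0.97377/0.0833333 → 11 → l, 0.04900/0.0416667 → 1 → b; chars lb.
Extended square: 0.05710/0.00833333 → 6, 0.00734/0.00416667 → 1; chars 61.

RK38lb61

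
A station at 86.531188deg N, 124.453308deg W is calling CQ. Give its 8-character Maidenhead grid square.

CR76sm57

Shift to the Maidenhead origin (180°W, 90°S): lon 55.54669, lat 176.53119.
Field (20°×10°, letters A–R): 55.54669/20 → 2 → C, 176.53119/10 → 17 → R; chars CR.
Square (2°×1°, digits 0–9): 15.54669/2 → 7, 6.53119/1 → 6; chars 76.
Subsquare (5′×2.5′, letters a–x): 1.54669/0.0833333 → 18 → s, 0.53119/0.0416667 → 12 → m; chars sm.
Extended square (30″×15″, digits 0–9): 0.04669/0.00833333 → 5, 0.03119/0.00416667 → 7; chars 57.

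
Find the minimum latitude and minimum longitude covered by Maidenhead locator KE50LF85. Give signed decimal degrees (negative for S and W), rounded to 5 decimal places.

-49.77083, 30.98333

Field K=10, E=4: +10·20° lon, +4·10° lat → SW at lon 20°, lat -50°.
Square 5, 0: +5·2° lon, +0·1° lat → SW at lon 30°, lat -50°.
Subsquare l=11, f=5: +11·0.0833333° lon, +5·0.0416667° lat → SW at lon 30.9167°, lat -49.7917°.
Extended square 8, 5: +8·0.00833333° lon, +5·0.00416667° lat → SW at lon 30.9833°, lat -49.7708°.
latitude -49.77083, longitude 30.98333.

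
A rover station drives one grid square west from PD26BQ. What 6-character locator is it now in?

PD26aq

Longitude subsquare b = 1; −1 → 0 = a.
The latitude characters are unchanged.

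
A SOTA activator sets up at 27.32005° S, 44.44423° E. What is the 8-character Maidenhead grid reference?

LG22fq33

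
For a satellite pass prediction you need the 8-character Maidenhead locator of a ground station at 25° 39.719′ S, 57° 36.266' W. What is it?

GG14ei71

Add 180° to longitude and 90° to latitude: 122.39557, 64.33802.
Field (20°×10°, letters A–R): lon ⌊122.39557/20⌋ = 6 → G; lat ⌊64.33802/10⌋ = 6 → G.
Square (2°×1°, digits 0–9): lon ⌊2.39557/2⌋ = 1; lat ⌊4.33802/1⌋ = 4.
Subsquare (5′×2.5′, letters a–x): lon ⌊0.39557/0.0833333⌋ = 4 → e; lat ⌊0.33802/0.0416667⌋ = 8 → i.
Extended square (30″×15″, digits 0–9): lon ⌊0.06223/0.00833333⌋ = 7; lat ⌊0.00468/0.00416667⌋ = 1.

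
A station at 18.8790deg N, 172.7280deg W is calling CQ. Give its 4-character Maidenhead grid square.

Shift to the Maidenhead origin (180°W, 90°S): lon 7.27, lat 108.88.
Field (20°×10°, letters A–R): 7.27/20 → 0 → A, 108.88/10 → 10 → K; chars AK.
Square (2°×1°, digits 0–9): 7.27/2 → 3, 8.88/1 → 8; chars 38.

AK38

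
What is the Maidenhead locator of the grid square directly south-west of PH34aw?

PH24xv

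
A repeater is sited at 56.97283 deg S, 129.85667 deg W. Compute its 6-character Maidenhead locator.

CD53ba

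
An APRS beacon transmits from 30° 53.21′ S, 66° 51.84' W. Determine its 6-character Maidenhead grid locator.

FF69nc

Shift to the Maidenhead origin (180°W, 90°S): lon 113.1360, lat 59.1132.
Field: lon ⌊113.1360/20⌋ = 5 → F; lat ⌊59.1132/10⌋ = 5 → F.
Square: lon ⌊13.1360/2⌋ = 6; lat ⌊9.1132/1⌋ = 9.
Subsquare: lon ⌊1.1360/0.0833333⌋ = 13 → n; lat ⌊0.1132/0.0416667⌋ = 2 → c.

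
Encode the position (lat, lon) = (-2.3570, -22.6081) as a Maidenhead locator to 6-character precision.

HI87qp

Shift to the Maidenhead origin (180°W, 90°S): lon 157.3919, lat 87.6430.
Field (20°×10°, letters A–R): lon ⌊157.3919/20⌋ = 7 → H; lat ⌊87.6430/10⌋ = 8 → I.
Square (2°×1°, digits 0–9): lon ⌊17.3919/2⌋ = 8; lat ⌊7.6430/1⌋ = 7.
Subsquare (5′×2.5′, letters a–x): lon ⌊1.3919/0.0833333⌋ = 16 → q; lat ⌊0.6430/0.0416667⌋ = 15 → p.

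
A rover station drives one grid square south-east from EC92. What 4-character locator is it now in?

FC01

Longitude square 9; +1 → 10, wraps to 0, carry into field.
Longitude field E = 4; +1 → 5 = F.
Latitude square 2; −1 → 1.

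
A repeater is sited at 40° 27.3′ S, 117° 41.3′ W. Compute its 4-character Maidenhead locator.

DE19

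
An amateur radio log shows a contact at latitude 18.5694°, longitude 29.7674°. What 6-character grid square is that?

Add 180° to longitude and 90° to latitude: 209.7674, 108.5694.
Field: 209.7674/20 → 10 → K, 108.5694/10 → 10 → K; chars KK.
Square: 9.7674/2 → 4, 8.5694/1 → 8; chars 48.
Subsquare: 1.7674/0.0833333 → 21 → v, 0.5694/0.0416667 → 13 → n; chars vn.

KK48vn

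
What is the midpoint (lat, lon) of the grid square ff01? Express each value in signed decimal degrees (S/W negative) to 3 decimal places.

-38.500, -79.000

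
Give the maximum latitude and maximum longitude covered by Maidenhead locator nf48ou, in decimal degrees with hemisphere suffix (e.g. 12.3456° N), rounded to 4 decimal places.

Field N=13, F=5: +13·20° lon, +5·10° lat → SW at lon 80°, lat -40°.
Square 4, 8: +4·2° lon, +8·1° lat → SW at lon 88°, lat -32°.
Subsquare o=14, u=20: +14·0.0833333° lon, +20·0.0416667° lat → SW at lon 89.1667°, lat -31.1667°.
Cell spans 0.0833333° lon × 0.0416667° lat. NE corner is SW corner plus one full cell.
latitude 31.1250° S, longitude 89.2500° E.

31.1250° S, 89.2500° E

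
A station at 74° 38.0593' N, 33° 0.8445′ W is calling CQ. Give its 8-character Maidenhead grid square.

HQ34lp82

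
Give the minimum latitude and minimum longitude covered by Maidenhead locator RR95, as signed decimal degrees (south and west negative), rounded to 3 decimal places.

85.000, 178.000

Field R=17, R=17: +17·20° lon, +17·10° lat → SW at lon 160°, lat 80°.
Square 9, 5: +9·2° lon, +5·1° lat → SW at lon 178°, lat 85°.
latitude 85.000, longitude 178.000.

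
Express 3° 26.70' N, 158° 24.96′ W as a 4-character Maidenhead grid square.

BJ03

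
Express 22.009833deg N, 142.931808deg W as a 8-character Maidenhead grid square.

Offset from 180°W / 90°S: lon 37.06819°, lat 112.00983°.
Field: 37.06819/20 → 1 → B, 112.00983/10 → 11 → L; chars BL.
Square: 17.06819/2 → 8, 2.00983/1 → 2; chars 82.
Subsquare: 1.06819/0.0833333 → 12 → m, 0.00983/0.0416667 → 0 → a; chars ma.
Extended square: 0.06819/0.00833333 → 8, 0.00983/0.00416667 → 2; chars 82.

BL82ma82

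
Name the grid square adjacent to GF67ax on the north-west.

Longitude subsquare a = 0; −1 → -1, wraps to 23 = x, carry into square.
Longitude square 6; −1 → 5.
Latitude subsquare x = 23; +1 → 24, wraps to 0 = a, carry into square.
Latitude square 7; +1 → 8.

GF58xa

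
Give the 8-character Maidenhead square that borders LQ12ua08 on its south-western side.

LQ12ta97

Longitude extended square 0; −1 → -1, wraps to 9, carry into subsquare.
Longitude subsquare u = 20; −1 → 19 = t.
Latitude extended square 8; −1 → 7.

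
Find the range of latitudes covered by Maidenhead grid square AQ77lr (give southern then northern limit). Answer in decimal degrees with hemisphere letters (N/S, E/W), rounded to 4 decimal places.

Field A=0, Q=16: +0·20° lon, +16·10° lat → SW at lon -180°, lat 70°.
Square 7, 7: +7·2° lon, +7·1° lat → SW at lon -166°, lat 77°.
Subsquare l=11, r=17: +11·0.0833333° lon, +17·0.0416667° lat → SW at lon -165.083°, lat 77.7083°.
Cell spans 0.0833333° lon × 0.0416667° lat.
south 77.7083° N, north 77.7500° N.

77.7083° N, 77.7500° N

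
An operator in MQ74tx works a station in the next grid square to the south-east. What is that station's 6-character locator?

Longitude subsquare t = 19; +1 → 20 = u.
Latitude subsquare x = 23; −1 → 22 = w.

MQ74uw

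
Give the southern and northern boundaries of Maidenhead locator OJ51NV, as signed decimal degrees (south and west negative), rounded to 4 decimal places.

1.8750, 1.9167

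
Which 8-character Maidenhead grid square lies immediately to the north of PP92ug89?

PP92uh80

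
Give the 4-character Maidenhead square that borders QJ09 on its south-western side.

PJ98

Longitude square 0; −1 → -1, wraps to 9, carry into field.
Longitude field Q = 16; −1 → 15 = P.
Latitude square 9; −1 → 8.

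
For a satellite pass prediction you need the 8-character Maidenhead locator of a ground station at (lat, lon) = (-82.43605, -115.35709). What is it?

Shift to the Maidenhead origin (180°W, 90°S): lon 64.64291, lat 7.56395.
Field: lon ⌊64.64291/20⌋ = 3 → D; lat ⌊7.56395/10⌋ = 0 → A.
Square: lon ⌊4.64291/2⌋ = 2; lat ⌊7.56395/1⌋ = 7.
Subsquare: lon ⌊0.64291/0.0833333⌋ = 7 → h; lat ⌊0.56395/0.0416667⌋ = 13 → n.
Extended square: lon ⌊0.05958/0.00833333⌋ = 7; lat ⌊0.02228/0.00416667⌋ = 5.

DA27hn75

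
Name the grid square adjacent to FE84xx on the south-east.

Longitude subsquare x = 23; +1 → 24, wraps to 0 = a, carry into square.
Longitude square 8; +1 → 9.
Latitude subsquare x = 23; −1 → 22 = w.

FE94aw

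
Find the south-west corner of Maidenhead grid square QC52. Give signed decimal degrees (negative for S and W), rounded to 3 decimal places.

Field Q=16, C=2: +16·20° lon, +2·10° lat → SW at lon 140°, lat -70°.
Square 5, 2: +5·2° lon, +2·1° lat → SW at lon 150°, lat -68°.
latitude -68.000, longitude 150.000.

-68.000, 150.000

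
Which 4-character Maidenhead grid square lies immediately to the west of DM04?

Longitude square 0; −1 → -1, wraps to 9, carry into field.
Longitude field D = 3; −1 → 2 = C.
The latitude characters are unchanged.

CM94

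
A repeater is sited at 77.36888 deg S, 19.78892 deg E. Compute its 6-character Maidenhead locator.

Add 180° to longitude and 90° to latitude: 199.7889, 12.6311.
Field (20°×10°, letters A–R): lon ⌊199.7889/20⌋ = 9 → J; lat ⌊12.6311/10⌋ = 1 → B.
Square (2°×1°, digits 0–9): lon ⌊19.7889/2⌋ = 9; lat ⌊2.6311/1⌋ = 2.
Subsquare (5′×2.5′, letters a–x): lon ⌊1.7889/0.0833333⌋ = 21 → v; lat ⌊0.6311/0.0416667⌋ = 15 → p.

JB92vp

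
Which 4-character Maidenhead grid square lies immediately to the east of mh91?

NH01

Longitude square 9; +1 → 10, wraps to 0, carry into field.
Longitude field M = 12; +1 → 13 = N.
The latitude characters are unchanged.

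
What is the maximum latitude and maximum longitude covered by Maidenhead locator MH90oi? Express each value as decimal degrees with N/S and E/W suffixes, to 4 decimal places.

19.6250° S, 79.2500° E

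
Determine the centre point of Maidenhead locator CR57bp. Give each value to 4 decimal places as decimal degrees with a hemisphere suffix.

Field C=2, R=17: +2·20° lon, +17·10° lat → SW at lon -140°, lat 80°.
Square 5, 7: +5·2° lon, +7·1° lat → SW at lon -130°, lat 87°.
Subsquare b=1, p=15: +1·0.0833333° lon, +15·0.0416667° lat → SW at lon -129.917°, lat 87.625°.
Cell spans 0.0833333° lon × 0.0416667° lat. Centre is SW corner plus half of each.
latitude 87.6458° N, longitude 129.8750° W.

87.6458° N, 129.8750° W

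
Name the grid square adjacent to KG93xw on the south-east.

LG03av

Longitude subsquare x = 23; +1 → 24, wraps to 0 = a, carry into square.
Longitude square 9; +1 → 10, wraps to 0, carry into field.
Longitude field K = 10; +1 → 11 = L.
Latitude subsquare w = 22; −1 → 21 = v.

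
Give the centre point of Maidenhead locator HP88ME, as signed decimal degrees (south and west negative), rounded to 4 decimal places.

Field H=7, P=15: +7·20° lon, +15·10° lat → SW at lon -40°, lat 60°.
Square 8, 8: +8·2° lon, +8·1° lat → SW at lon -24°, lat 68°.
Subsquare m=12, e=4: +12·0.0833333° lon, +4·0.0416667° lat → SW at lon -23°, lat 68.1667°.
Cell spans 0.0833333° lon × 0.0416667° lat. Centre is SW corner plus half of each.
latitude 68.1875, longitude -22.9583.

68.1875, -22.9583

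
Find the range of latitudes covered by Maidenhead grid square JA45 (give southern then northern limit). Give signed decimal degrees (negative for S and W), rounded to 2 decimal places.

Field J=9, A=0: +9·20° lon, +0·10° lat → SW at lon 0°, lat -90°.
Square 4, 5: +4·2° lon, +5·1° lat → SW at lon 8°, lat -85°.
Cell spans 2° lon × 1° lat.
south -85.00, north -84.00.

-85.00, -84.00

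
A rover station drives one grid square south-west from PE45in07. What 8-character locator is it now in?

Longitude extended square 0; −1 → -1, wraps to 9, carry into subsquare.
Longitude subsquare i = 8; −1 → 7 = h.
Latitude extended square 7; −1 → 6.

PE45hn96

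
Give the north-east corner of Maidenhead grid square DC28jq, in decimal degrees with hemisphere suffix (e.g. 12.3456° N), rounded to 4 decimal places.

Field D=3, C=2: +3·20° lon, +2·10° lat → SW at lon -120°, lat -70°.
Square 2, 8: +2·2° lon, +8·1° lat → SW at lon -116°, lat -62°.
Subsquare j=9, q=16: +9·0.0833333° lon, +16·0.0416667° lat → SW at lon -115.25°, lat -61.3333°.
Cell spans 0.0833333° lon × 0.0416667° lat. NE corner is SW corner plus one full cell.
latitude 61.2917° S, longitude 115.1667° W.

61.2917° S, 115.1667° W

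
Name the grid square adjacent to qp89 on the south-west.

Longitude square 8; −1 → 7.
Latitude square 9; −1 → 8.

QP78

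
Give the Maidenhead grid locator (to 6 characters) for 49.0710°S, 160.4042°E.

RE00ew

Add 180° to longitude and 90° to latitude: 340.4042, 40.9290.
Field: lon ⌊340.4042/20⌋ = 17 → R; lat ⌊40.9290/10⌋ = 4 → E.
Square: lon ⌊0.4042/2⌋ = 0; lat ⌊0.9290/1⌋ = 0.
Subsquare: lon ⌊0.4042/0.0833333⌋ = 4 → e; lat ⌊0.9290/0.0416667⌋ = 22 → w.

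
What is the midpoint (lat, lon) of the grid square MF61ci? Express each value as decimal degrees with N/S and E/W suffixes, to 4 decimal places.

38.6458° S, 72.2083° E

Field M=12, F=5: +12·20° lon, +5·10° lat → SW at lon 60°, lat -40°.
Square 6, 1: +6·2° lon, +1·1° lat → SW at lon 72°, lat -39°.
Subsquare c=2, i=8: +2·0.0833333° lon, +8·0.0416667° lat → SW at lon 72.1667°, lat -38.6667°.
Cell spans 0.0833333° lon × 0.0416667° lat. Centre is SW corner plus half of each.
latitude 38.6458° S, longitude 72.2083° E.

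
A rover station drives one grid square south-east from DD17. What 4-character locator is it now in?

Longitude square 1; +1 → 2.
Latitude square 7; −1 → 6.

DD26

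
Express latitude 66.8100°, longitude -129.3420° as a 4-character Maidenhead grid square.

Shift to the Maidenhead origin (180°W, 90°S): lon 50.66, lat 156.81.
Field (20°×10°, letters A–R): 50.66/20 → 2 → C, 156.81/10 → 15 → P; chars CP.
Square (2°×1°, digits 0–9): 10.66/2 → 5, 6.81/1 → 6; chars 56.

CP56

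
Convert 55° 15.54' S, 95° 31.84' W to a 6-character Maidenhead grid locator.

ED24fr

Offset from 180°W / 90°S: lon 84.4693°, lat 34.7410°.
Field (20°×10°, letters A–R): lon ⌊84.4693/20⌋ = 4 → E; lat ⌊34.7410/10⌋ = 3 → D.
Square (2°×1°, digits 0–9): lon ⌊4.4693/2⌋ = 2; lat ⌊4.7410/1⌋ = 4.
Subsquare (5′×2.5′, letters a–x): lon ⌊0.4693/0.0833333⌋ = 5 → f; lat ⌊0.7410/0.0416667⌋ = 17 → r.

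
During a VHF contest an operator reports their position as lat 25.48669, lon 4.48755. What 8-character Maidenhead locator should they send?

JL25fl86

Add 180° to longitude and 90° to latitude: 184.48755, 115.48669.
Field: 184.48755/20 → 9 → J, 115.48669/10 → 11 → L; chars JL.
Square: 4.48755/2 → 2, 5.48669/1 → 5; chars 25.
Subsquare: 0.48755/0.0833333 → 5 → f, 0.48669/0.0416667 → 11 → l; chars fl.
Extended square: 0.07088/0.00833333 → 8, 0.02836/0.00416667 → 6; chars 86.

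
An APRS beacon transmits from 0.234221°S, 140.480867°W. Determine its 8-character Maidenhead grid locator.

Shift to the Maidenhead origin (180°W, 90°S): lon 39.51913, lat 89.76578.
Field: 39.51913/20 → 1 → B, 89.76578/10 → 8 → I; chars BI.
Square: 19.51913/2 → 9, 9.76578/1 → 9; chars 99.
Subsquare: 1.51913/0.0833333 → 18 → s, 0.76578/0.0416667 → 18 → s; chars ss.
Extended square: 0.01913/0.00833333 → 2, 0.01578/0.00416667 → 3; chars 23.

BI99ss23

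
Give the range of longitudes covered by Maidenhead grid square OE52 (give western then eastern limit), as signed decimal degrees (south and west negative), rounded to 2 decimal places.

110.00, 112.00

Field O=14, E=4: +14·20° lon, +4·10° lat → SW at lon 100°, lat -50°.
Square 5, 2: +5·2° lon, +2·1° lat → SW at lon 110°, lat -48°.
Cell spans 2° lon × 1° lat.
west 110.00, east 112.00.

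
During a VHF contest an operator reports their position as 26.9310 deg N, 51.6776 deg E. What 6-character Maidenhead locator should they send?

LL56uw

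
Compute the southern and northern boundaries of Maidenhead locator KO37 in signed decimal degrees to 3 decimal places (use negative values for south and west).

Field K=10, O=14: +10·20° lon, +14·10° lat → SW at lon 20°, lat 50°.
Square 3, 7: +3·2° lon, +7·1° lat → SW at lon 26°, lat 57°.
Cell spans 2° lon × 1° lat.
south 57.000, north 58.000.

57.000, 58.000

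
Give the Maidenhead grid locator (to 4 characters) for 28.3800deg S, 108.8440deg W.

Shift to the Maidenhead origin (180°W, 90°S): lon 71.16, lat 61.62.
Field: 71.16/20 → 3 → D, 61.62/10 → 6 → G; chars DG.
Square: 11.16/2 → 5, 1.62/1 → 1; chars 51.

DG51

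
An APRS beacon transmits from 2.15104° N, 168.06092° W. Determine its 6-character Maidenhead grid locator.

AJ52xd

Add 180° to longitude and 90° to latitude: 11.9391, 92.1510.
Field (20°×10°, letters A–R): 11.9391/20 → 0 → A, 92.1510/10 → 9 → J; chars AJ.
Square (2°×1°, digits 0–9): 11.9391/2 → 5, 2.1510/1 → 2; chars 52.
Subsquare (5′×2.5′, letters a–x): 1.9391/0.0833333 → 23 → x, 0.1510/0.0416667 → 3 → d; chars xd.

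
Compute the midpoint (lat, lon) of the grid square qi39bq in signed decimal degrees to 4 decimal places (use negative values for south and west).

-0.3125, 146.1250

Field Q=16, I=8: +16·20° lon, +8·10° lat → SW at lon 140°, lat -10°.
Square 3, 9: +3·2° lon, +9·1° lat → SW at lon 146°, lat -1°.
Subsquare b=1, q=16: +1·0.0833333° lon, +16·0.0416667° lat → SW at lon 146.083°, lat -0.333333°.
Cell spans 0.0833333° lon × 0.0416667° lat. Centre is SW corner plus half of each.
latitude -0.3125, longitude 146.1250.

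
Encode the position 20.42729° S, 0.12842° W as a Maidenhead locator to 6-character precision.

IG99wn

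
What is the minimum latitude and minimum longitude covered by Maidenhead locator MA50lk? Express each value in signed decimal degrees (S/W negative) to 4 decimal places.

-89.5833, 70.9167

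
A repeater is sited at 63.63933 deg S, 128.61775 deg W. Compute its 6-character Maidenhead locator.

Shift to the Maidenhead origin (180°W, 90°S): lon 51.3822, lat 26.3607.
Field: lon ⌊51.3822/20⌋ = 2 → C; lat ⌊26.3607/10⌋ = 2 → C.
Square: lon ⌊11.3822/2⌋ = 5; lat ⌊6.3607/1⌋ = 6.
Subsquare: lon ⌊1.3822/0.0833333⌋ = 16 → q; lat ⌊0.3607/0.0416667⌋ = 8 → i.

CC56qi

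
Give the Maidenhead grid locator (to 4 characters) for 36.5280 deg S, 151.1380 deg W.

Offset from 180°W / 90°S: lon 28.86°, lat 53.47°.
Field: 28.86/20 → 1 → B, 53.47/10 → 5 → F; chars BF.
Square: 8.86/2 → 4, 3.47/1 → 3; chars 43.

BF43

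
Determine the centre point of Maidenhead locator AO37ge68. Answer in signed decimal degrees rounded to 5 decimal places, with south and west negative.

57.20208, -173.44583

Field A=0, O=14: +0·20° lon, +14·10° lat → SW at lon -180°, lat 50°.
Square 3, 7: +3·2° lon, +7·1° lat → SW at lon -174°, lat 57°.
Subsquare g=6, e=4: +6·0.0833333° lon, +4·0.0416667° lat → SW at lon -173.5°, lat 57.1667°.
Extended square 6, 8: +6·0.00833333° lon, +8·0.00416667° lat → SW at lon -173.45°, lat 57.2°.
Cell spans 0.00833333° lon × 0.00416667° lat. Centre is SW corner plus half of each.
latitude 57.20208, longitude -173.44583.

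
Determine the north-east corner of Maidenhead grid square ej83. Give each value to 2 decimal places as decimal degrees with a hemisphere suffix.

Field E=4, J=9: +4·20° lon, +9·10° lat → SW at lon -100°, lat 0°.
Square 8, 3: +8·2° lon, +3·1° lat → SW at lon -84°, lat 3°.
Cell spans 2° lon × 1° lat. NE corner is SW corner plus one full cell.
latitude 4.00° N, longitude 82.00° W.

4.00° N, 82.00° W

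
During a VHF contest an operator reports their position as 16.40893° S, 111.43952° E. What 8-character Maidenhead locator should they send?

Shift to the Maidenhead origin (180°W, 90°S): lon 291.43952, lat 73.59107.
Field (20°×10°, letters A–R): 291.43952/20 → 14 → O, 73.59107/10 → 7 → H; chars OH.
Square (2°×1°, digits 0–9): 11.43952/2 → 5, 3.59107/1 → 3; chars 53.
Subsquare (5′×2.5′, letters a–x): 1.43952/0.0833333 → 17 → r, 0.59107/0.0416667 → 14 → o; chars ro.
Extended square (30″×15″, digits 0–9): 0.02285/0.00833333 → 2, 0.00774/0.00416667 → 1; chars 21.

OH53ro21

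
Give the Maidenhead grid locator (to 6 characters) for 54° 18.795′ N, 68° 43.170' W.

FO54ph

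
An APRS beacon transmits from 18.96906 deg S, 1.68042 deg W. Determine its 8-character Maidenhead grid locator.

IH91da87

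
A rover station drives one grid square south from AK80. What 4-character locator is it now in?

Latitude square 0; −1 → -1, wraps to 9, carry into field.
Latitude field K = 10; −1 → 9 = J.
The longitude characters are unchanged.

AJ89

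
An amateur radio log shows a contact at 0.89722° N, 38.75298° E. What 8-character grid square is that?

Shift to the Maidenhead origin (180°W, 90°S): lon 218.75298, lat 90.89722.
Field: 218.75298/20 → 10 → K, 90.89722/10 → 9 → J; chars KJ.
Square: 18.75298/2 → 9, 0.89722/1 → 0; chars 90.
Subsquare: 0.75298/0.0833333 → 9 → j, 0.89722/0.0416667 → 21 → v; chars jv.
Extended square: 0.00298/0.00833333 → 0, 0.02222/0.00416667 → 5; chars 05.

KJ90jv05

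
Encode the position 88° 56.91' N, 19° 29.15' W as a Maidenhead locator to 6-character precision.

IR08gw

Shift to the Maidenhead origin (180°W, 90°S): lon 160.5142, lat 178.9485.
Field (20°×10°, letters A–R): 160.5142/20 → 8 → I, 178.9485/10 → 17 → R; chars IR.
Square (2°×1°, digits 0–9): 0.5142/2 → 0, 8.9485/1 → 8; chars 08.
Subsquare (5′×2.5′, letters a–x): 0.5142/0.0833333 → 6 → g, 0.9485/0.0416667 → 22 → w; chars gw.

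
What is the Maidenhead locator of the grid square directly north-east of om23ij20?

Longitude extended square 2; +1 → 3.
Latitude extended square 0; +1 → 1.

OM23ij31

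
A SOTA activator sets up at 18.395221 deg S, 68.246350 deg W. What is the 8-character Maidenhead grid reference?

FH51vo05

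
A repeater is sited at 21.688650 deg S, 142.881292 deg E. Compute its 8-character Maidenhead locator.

QG18kh54

Offset from 180°W / 90°S: lon 322.88129°, lat 68.31135°.
Field: lon ⌊322.88129/20⌋ = 16 → Q; lat ⌊68.31135/10⌋ = 6 → G.
Square: lon ⌊2.88129/2⌋ = 1; lat ⌊8.31135/1⌋ = 8.
Subsquare: lon ⌊0.88129/0.0833333⌋ = 10 → k; lat ⌊0.31135/0.0416667⌋ = 7 → h.
Extended square: lon ⌊0.04796/0.00833333⌋ = 5; lat ⌊0.01968/0.00416667⌋ = 4.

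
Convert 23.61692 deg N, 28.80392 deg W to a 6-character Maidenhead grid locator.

Shift to the Maidenhead origin (180°W, 90°S): lon 151.1961, lat 113.6169.
Field: 151.1961/20 → 7 → H, 113.6169/10 → 11 → L; chars HL.
Square: 11.1961/2 → 5, 3.6169/1 → 3; chars 53.
Subsquare: 1.1961/0.0833333 → 14 → o, 0.6169/0.0416667 → 14 → o; chars oo.

HL53oo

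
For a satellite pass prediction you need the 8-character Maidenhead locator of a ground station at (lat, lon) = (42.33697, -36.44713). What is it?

HN12si60

Shift to the Maidenhead origin (180°W, 90°S): lon 143.55287, lat 132.33697.
Field: 143.55287/20 → 7 → H, 132.33697/10 → 13 → N; chars HN.
Square: 3.55287/2 → 1, 2.33697/1 → 2; chars 12.
Subsquare: 1.55287/0.0833333 → 18 → s, 0.33697/0.0416667 → 8 → i; chars si.
Extended square: 0.05287/0.00833333 → 6, 0.00364/0.00416667 → 0; chars 60.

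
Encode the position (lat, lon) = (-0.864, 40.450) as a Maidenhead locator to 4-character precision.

LI09

Shift to the Maidenhead origin (180°W, 90°S): lon 220.45, lat 89.14.
Field (20°×10°, letters A–R): 220.45/20 → 11 → L, 89.14/10 → 8 → I; chars LI.
Square (2°×1°, digits 0–9): 0.45/2 → 0, 9.14/1 → 9; chars 09.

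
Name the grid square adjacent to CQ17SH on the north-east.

CQ17ti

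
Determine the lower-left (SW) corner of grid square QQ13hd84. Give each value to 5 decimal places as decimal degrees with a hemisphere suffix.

Field Q=16, Q=16: +16·20° lon, +16·10° lat → SW at lon 140°, lat 70°.
Square 1, 3: +1·2° lon, +3·1° lat → SW at lon 142°, lat 73°.
Subsquare h=7, d=3: +7·0.0833333° lon, +3·0.0416667° lat → SW at lon 142.583°, lat 73.125°.
Extended square 8, 4: +8·0.00833333° lon, +4·0.00416667° lat → SW at lon 142.65°, lat 73.1417°.
latitude 73.14167° N, longitude 142.65000° E.

73.14167° N, 142.65000° E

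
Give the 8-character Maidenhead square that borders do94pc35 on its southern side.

DO94pc34

Latitude extended square 5; −1 → 4.
The longitude characters are unchanged.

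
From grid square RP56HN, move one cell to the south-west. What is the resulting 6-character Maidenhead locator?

RP56gm

Longitude subsquare h = 7; −1 → 6 = g.
Latitude subsquare n = 13; −1 → 12 = m.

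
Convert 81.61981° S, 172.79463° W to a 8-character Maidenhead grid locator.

AA38oj41

Offset from 180°W / 90°S: lon 7.20537°, lat 8.38019°.
Field (20°×10°, letters A–R): 7.20537/20 → 0 → A, 8.38019/10 → 0 → A; chars AA.
Square (2°×1°, digits 0–9): 7.20537/2 → 3, 8.38019/1 → 8; chars 38.
Subsquare (5′×2.5′, letters a–x): 1.20537/0.0833333 → 14 → o, 0.38019/0.0416667 → 9 → j; chars oj.
Extended square (30″×15″, digits 0–9): 0.03870/0.00833333 → 4, 0.00519/0.00416667 → 1; chars 41.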